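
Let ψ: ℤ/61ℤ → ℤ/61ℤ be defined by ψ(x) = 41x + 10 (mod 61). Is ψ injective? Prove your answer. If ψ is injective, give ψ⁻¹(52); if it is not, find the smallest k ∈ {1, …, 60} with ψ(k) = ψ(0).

4

Recall: ψ is injective if ψ(x_1) = ψ(x_2) implies x_1 = x_2.
Suppose ψ(x_1) = ψ(x_2) in ℤ/61ℤ. Then 41x_1 + 10 ≡ 41x_2 + 10 (mod 61), therefore 41(x_1 − x_2) ≡ 0 (mod 61).
Since gcd(41, 61) = 1, 41 is invertible modulo 61, hence x_1 − x_2 ≡ 0 (mod 61), i.e. x_1 = x_2.
Hence ψ is injective.
We now compute 41⁻¹ mod 61 explicitly. Euclid's algorithm: 61 = 1·41 + 20, 41 = 2·20 + 1; back-substituting gives 1 = 3·41 − 2·61, so 41⁻¹ ≡ 3 (mod 61).
Since ψ is injective, we find ψ⁻¹(52): we need 41x ≡ 52 − 10 ≡ 42 (mod 61). Using 41⁻¹ = 3: x ≡ 3·42 = 126 = 2·61 + 4, so x = 4.
Check: ψ(4) = 41·4 + 10 = 174 = 2·61 + 52 ≡ 52 (mod 61).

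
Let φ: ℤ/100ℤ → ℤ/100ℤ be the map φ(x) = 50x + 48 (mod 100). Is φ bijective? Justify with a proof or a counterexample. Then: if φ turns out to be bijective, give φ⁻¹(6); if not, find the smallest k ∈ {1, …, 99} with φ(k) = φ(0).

2

We have gcd(50, 100) = 50 > 1. Taking s = 0 and t = 2: φ(0) = 48 and φ(2) = 50·2 + 48 = 148 ≡ 48 (mod 100).
So φ(0) = φ(2) while 0 ≠ 2, thus φ is not injective, hence not bijective.
Since φ is not bijective, we find the least positive k with φ(k) = φ(0): this means 50k ≡ 0 (mod 100), i.e. 100 ∣ 50k. Since gcd(50, 100) = 50, dividing through by 50 this holds exactly when 2 ∣ k.
The smallest positive such k is 2.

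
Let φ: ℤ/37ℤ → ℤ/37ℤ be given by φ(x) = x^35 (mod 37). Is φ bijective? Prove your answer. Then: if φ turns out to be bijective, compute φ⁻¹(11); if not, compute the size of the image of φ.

Since 37 is prime, the nonzero elements of ℤ/37ℤ form a cyclic group of order 36.
As gcd(35, 36) = 1, raising to the 35th power is a bijection on this group: if x_1^35 ≡ x_2^35 then (x_1x_2^{−1})^35 = 1, and the only element of order dividing gcd(35, 36) = 1 is 1, so x_1 = x_2.
With φ(0) = 0 this makes φ injective on all of ℤ/37ℤ, hence bijective (finite equal-size domain and codomain). In particular φ is bijective.
Since φ is bijective, we find the preimage of 11. The inverse of x ↦ x^35 on (ℤ/37ℤ)^× is x ↦ x^35, because 35·35 = 1225 = 34·36 + 1 ≡ 1 (mod 36) and x^{36} = 1 for x ≠ 0 (Fermat). So φ⁻¹(11) = 11^35 mod 37.
Repeated squaring mod 37: 11^1 ≡ 11, 11^2 ≡ 11² = 121 ≡ 10, 11^4 ≡ 10² = 100 ≡ 26, 11^8 ≡ 26² = 676 ≡ 10, 11^16 ≡ 10² = 100 ≡ 26, 11^32 ≡ 26² = 676 ≡ 10. Since 35 = 32 + 2 + 1, 11^35 ≡ 10·10·11: 10·10 = 100 ≡ 26, then 26·11 = 286 ≡ 27. So 11^35 ≡ 27 (mod 37).
Hence φ⁻¹(11) = 27.

27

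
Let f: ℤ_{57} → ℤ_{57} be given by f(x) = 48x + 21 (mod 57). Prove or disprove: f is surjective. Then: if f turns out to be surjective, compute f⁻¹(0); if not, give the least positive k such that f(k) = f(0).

Since gcd(48, 57) = 3, we have 48x ≡ 0 (mod 3) for all x, so f(x) ≡ 0 (mod 3).
But 1 ≢ 0 (mod 3), so 1 ∈ ℤ_{57} has no preimage. Hence f is not surjective.
Since f is not surjective, we find the least positive k with f(k) = f(0): this means 48k ≡ 0 (mod 57), i.e. 57 ∣ 48k. Since gcd(48, 57) = 3, dividing through by 3 this holds exactly when 19 ∣ 16k, and as gcd(16, 19) = 1, exactly when 19 ∣ k.
The smallest positive such k is 19.

19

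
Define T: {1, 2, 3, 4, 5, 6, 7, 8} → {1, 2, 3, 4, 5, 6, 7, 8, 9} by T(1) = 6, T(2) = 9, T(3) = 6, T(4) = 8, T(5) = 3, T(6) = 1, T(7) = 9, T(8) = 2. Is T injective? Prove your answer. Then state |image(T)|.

6

T(1) = 6 = T(3) with 1 ≠ 3, so T is not injective.
The image of T is {1, 2, 3, 6, 8, 9}, which has 6 elements.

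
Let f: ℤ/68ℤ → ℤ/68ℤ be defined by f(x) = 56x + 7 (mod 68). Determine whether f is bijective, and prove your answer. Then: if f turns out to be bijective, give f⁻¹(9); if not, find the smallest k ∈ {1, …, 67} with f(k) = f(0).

We have gcd(56, 68) = 4 > 1. Taking s = 0 and t = 17: f(0) = 7 and f(17) = 56·17 + 7 = 959 ≡ 7 (mod 68).
So f(0) = f(17) while 0 ≠ 17, therefore f is not injective, hence not bijective.
Since f is not bijective, we find the least positive k with f(k) = f(0): this means 56k ≡ 0 (mod 68), i.e. 68 ∣ 56k. Since gcd(56, 68) = 4, dividing through by 4 this holds exactly when 17 ∣ 14k, and as gcd(14, 17) = 1, exactly when 17 ∣ k.
The smallest positive such k is 17.

17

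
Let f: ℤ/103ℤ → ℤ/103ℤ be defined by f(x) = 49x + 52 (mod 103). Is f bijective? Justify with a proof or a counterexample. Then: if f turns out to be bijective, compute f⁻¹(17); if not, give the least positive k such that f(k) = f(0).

If f(u) = f(v), then 49u ≡ 49v (mod 103). Because gcd(49, 103) = 1, we may cancel 49 to get u ≡ v (mod 103).
We now compute 49⁻¹ mod 103 explicitly. Euclid's algorithm: 103 = 2·49 + 5, 49 = 9·5 + 4, 5 = 1·4 + 1; back-substituting gives 1 = 82·49 − 39·103, so 49⁻¹ ≡ 82 (mod 103).
Then y ↦ 82(y − 52) is a two-sided inverse to f, so every y ∈ ℤ/103ℤ has a preimage.
Thus f is bijective.
Since f is bijective, we find f⁻¹(17): we need 49x ≡ 17 − 52 ≡ 68 (mod 103). Using 49⁻¹ = 82: x ≡ 82·68 = 5576 = 54·103 + 14, so x = 14.
Check: f(14) = 49·14 + 52 = 738 = 7·103 + 17 ≡ 17 (mod 103).

14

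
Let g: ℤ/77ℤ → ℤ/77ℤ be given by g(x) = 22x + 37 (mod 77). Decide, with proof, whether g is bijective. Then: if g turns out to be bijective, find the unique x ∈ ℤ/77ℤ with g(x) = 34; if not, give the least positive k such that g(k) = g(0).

7

Recall that g is injective if g(a) = g(b) implies a = b.
We have gcd(22, 77) = 11 > 1. Taking a = 0 and b = 7: g(0) = 37 and g(7) = 22·7 + 37 = 191 ≡ 37 (mod 77).
So g(0) = g(7) while 0 ≠ 7, thus g is not injective, hence not bijective.
Since g is not bijective, we find the least positive k with g(k) = g(0): this means 22k ≡ 0 (mod 77), i.e. 77 ∣ 22k. Since gcd(22, 77) = 11, dividing through by 11 this holds exactly when 7 ∣ 2k, and as gcd(2, 7) = 1, exactly when 7 ∣ k.
The smallest positive such k is 7.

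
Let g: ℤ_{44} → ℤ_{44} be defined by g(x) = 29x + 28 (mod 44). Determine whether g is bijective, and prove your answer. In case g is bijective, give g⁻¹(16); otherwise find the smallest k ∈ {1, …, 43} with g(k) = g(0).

Recall that injectivity means: for all x_1, x_2 in the domain, g(x_1) = g(x_2) implies x_1 = x_2.
Suppose g(x_1) = g(x_2) in ℤ_{44}. Then 29x_1 + 28 ≡ 29x_2 + 28 (mod 44), thus 29(x_1 − x_2) ≡ 0 (mod 44).
Since gcd(29, 44) = 1, 29 is invertible modulo 44, thus x_1 − x_2 ≡ 0 (mod 44), i.e. x_1 = x_2.
We now compute 29⁻¹ mod 44 explicitly. Euclid's algorithm: 44 = 1·29 + 15, 29 = 1·15 + 14, 15 = 1·14 + 1; back-substituting gives 1 = 41·29 − 27·44, so 29⁻¹ ≡ 41 (mod 44).
For any y ∈ ℤ_{44}, x = 41(y − 28) mod 44 satisfies g(x) = 29·41(y − 28) + 28 ≡ y (since 29·41 ≡ 1 mod 44). So every y has a preimage.
Hence g is bijective.
Since g is bijective, we find g⁻¹(16): we need 29x ≡ 16 − 28 ≡ 32 (mod 44). Using 29⁻¹ = 41: x ≡ 41·32 = 1312 = 29·44 + 36, so x = 36.
Check: g(36) = 29·36 + 28 = 1072 = 24·44 + 16 ≡ 16 (mod 44).

36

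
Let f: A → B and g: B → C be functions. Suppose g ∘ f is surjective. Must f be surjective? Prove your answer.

No. Take A = {1, 2}, B = {1, 2, 3, 4, 5}, C = {1}, f(a) = 1 for every a ∈ A, and g(b) = 1 for every b ∈ B.
Then g ∘ f is surjective onto {1}, but 5 ∈ B has no preimage under f, so f is not surjective.

not surjective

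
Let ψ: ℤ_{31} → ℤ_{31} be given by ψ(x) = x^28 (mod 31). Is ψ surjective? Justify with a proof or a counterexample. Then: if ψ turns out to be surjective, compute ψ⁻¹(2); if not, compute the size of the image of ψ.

16

ψ(15): Repeated squaring mod 31: 15^1 ≡ 15, 15^2 ≡ 15² = 225 ≡ 8, 15^4 ≡ 8² = 64 ≡ 2, 15^8 ≡ 2² = 4, 15^16 ≡ 4² = 16. Since 28 = 16 + 8 + 4, 15^28 ≡ 16·4·2: 16·4 = 64 ≡ 2, then 2·2 = 4. So 15^28 ≡ 4 (mod 31).
ψ(16): Repeated squaring mod 31: 16^1 ≡ 16, 16^2 ≡ 16² = 256 ≡ 8, 16^4 ≡ 8² = 64 ≡ 2, 16^8 ≡ 2² = 4, 16^16 ≡ 4² = 16. Since 28 = 16 + 8 + 4, 16^28 ≡ 16·4·2: 16·4 = 64 ≡ 2, then 2·2 = 4. So 16^28 ≡ 4 (mod 31).
So ψ(15) = ψ(16) = 4 while 15 ≠ 16, thus ψ is not injective.
A non-injective map from the 31-element set ℤ_{31} to itself takes at most 30 distinct values, so it cannot be surjective. Thus ψ is not surjective.
Since ψ is not surjective, we determine |image(ψ)|. Computing x^28 mod 31 for each x (by repeated squaring, reducing mod 31 at every step), the values ψ(0), ψ(1), …, ψ(30) are: 0, 1, 8, 7, 2, 5, 25, 19, 16, 18, 9, 10, 14, 20, 28, 4, 4, 28, 20, 14, 10, 9, 18, 16, 19, 25, 5, 2, 7, 8, 1.
The distinct values are {0, 1, 2, 4, 5, 7, 8, 9, 10, 14, 16, 18, 19, 20, 25, 28}; there are 16 of them.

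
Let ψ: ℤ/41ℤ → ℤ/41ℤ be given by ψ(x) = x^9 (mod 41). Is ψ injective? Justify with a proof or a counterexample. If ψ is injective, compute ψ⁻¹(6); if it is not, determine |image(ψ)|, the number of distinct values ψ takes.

19

Since 41 is prime, the nonzero elements of ℤ/41ℤ form a cyclic group of order 40.
As gcd(9, 40) = 1, raising to the 9th power is a bijection on this group: if a^9 ≡ b^9 then (ab^{−1})^9 = 1, and the only element of order dividing gcd(9, 40) = 1 is 1, so a = b.
With ψ(0) = 0 this makes ψ injective on all of ℤ/41ℤ, hence bijective (finite equal-size domain and codomain). In particular ψ is injective.
Since ψ is injective, we find the preimage of 6. The inverse of x ↦ x^9 on (ℤ/41ℤ)^× is x ↦ x^9, because 9·9 = 81 = 2·40 + 1 ≡ 1 (mod 40) and x^{40} = 1 for x ≠ 0 (Fermat). So ψ⁻¹(6) = 6^9 mod 41.
Repeated squaring mod 41: 6^1 ≡ 6, 6^2 ≡ 6² = 36, 6^4 ≡ 36² = 1296 ≡ 25, 6^8 ≡ 25² = 625 ≡ 10. Since 9 = 8 + 1, 6^9 ≡ 10·6: 10·6 = 60 ≡ 19. So 6^9 ≡ 19 (mod 41).
Hence ψ⁻¹(6) = 19.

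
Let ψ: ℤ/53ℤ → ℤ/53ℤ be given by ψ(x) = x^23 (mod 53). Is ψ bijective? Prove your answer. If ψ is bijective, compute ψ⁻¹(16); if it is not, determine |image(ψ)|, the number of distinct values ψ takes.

Since 53 is prime, the nonzero elements of ℤ/53ℤ form a cyclic group of order 52.
As gcd(23, 52) = 1, raising to the 23rd power is a bijection on this group: if u^23 ≡ v^23 then (uv^{−1})^23 = 1, and the only element of order dividing gcd(23, 52) = 1 is 1, so u = v.
With ψ(0) = 0 this makes ψ injective on all of ℤ/53ℤ, hence bijective (finite equal-size domain and codomain). In particular ψ is bijective.
Since ψ is bijective, we find the preimage of 16. The inverse of x ↦ x^23 on (ℤ/53ℤ)^× is x ↦ x^43, because 23·43 = 989 = 19·52 + 1 ≡ 1 (mod 52) and x^{52} = 1 for x ≠ 0 (Fermat). So ψ⁻¹(16) = 16^43 mod 53.
Repeated squaring mod 53: 16^1 ≡ 16, 16^2 ≡ 16² = 256 ≡ 44, 16^4 ≡ 44² = 1936 ≡ 28, 16^8 ≡ 28² = 784 ≡ 42, 16^16 ≡ 42² = 1764 ≡ 15, 16^32 ≡ 15² = 225 ≡ 13. Since 43 = 32 + 8 + 2 + 1, 16^43 ≡ 13·42·44·16: 13·42 = 546 ≡ 16, then 16·44 = 704 ≡ 15, then 15·16 = 240 ≡ 28. So 16^43 ≡ 28 (mod 53).
Hence ψ⁻¹(16) = 28.

28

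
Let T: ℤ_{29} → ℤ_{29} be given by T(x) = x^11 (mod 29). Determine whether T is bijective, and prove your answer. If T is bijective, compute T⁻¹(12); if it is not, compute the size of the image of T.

Since 29 is prime, the nonzero elements of ℤ_{29} form a cyclic group of order 28.
As gcd(11, 28) = 1, raising to the 11th power is a bijection on this group: if a^11 ≡ b^11 then (ab^{−1})^11 = 1, and the only element of order dividing gcd(11, 28) = 1 is 1, so a = b.
With T(0) = 0 this makes T injective on all of ℤ_{29}, hence bijective (finite equal-size domain and codomain). In particular T is bijective.
Since T is bijective, we find the preimage of 12. The inverse of x ↦ x^11 on (ℤ_{29})^× is x ↦ x^23, because 11·23 = 253 = 9·28 + 1 ≡ 1 (mod 28) and x^{28} = 1 for x ≠ 0 (Fermat). So T⁻¹(12) = 12^23 mod 29.
Repeated squaring mod 29: 12^1 ≡ 12, 12^2 ≡ 12² = 144 ≡ 28, 12^4 ≡ 28² = 784 ≡ 1, 12^8 ≡ 1² = 1, 12^16 ≡ 1² = 1. Since 23 = 16 + 4 + 2 + 1, 12^23 ≡ 1·1·28·12: 1·1 = 1, then 1·28 = 28, then 28·12 = 336 ≡ 17. So 12^23 ≡ 17 (mod 29).
Hence T⁻¹(12) = 17.

17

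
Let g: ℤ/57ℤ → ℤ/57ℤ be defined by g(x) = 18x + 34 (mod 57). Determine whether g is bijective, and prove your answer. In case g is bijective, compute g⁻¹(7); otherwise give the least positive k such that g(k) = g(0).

We have gcd(18, 57) = 3 > 1. Taking s = 0 and t = 19: g(0) = 34 and g(19) = 18·19 + 34 = 376 ≡ 34 (mod 57).
So g(0) = g(19) while 0 ≠ 19, so g is not injective, hence not bijective.
Since g is not bijective, we find the least positive k with g(k) = g(0): this means 18k ≡ 0 (mod 57), i.e. 57 ∣ 18k. Since gcd(18, 57) = 3, dividing through by 3 this holds exactly when 19 ∣ 6k, and as gcd(6, 19) = 1, exactly when 19 ∣ k.
The smallest positive such k is 19.

19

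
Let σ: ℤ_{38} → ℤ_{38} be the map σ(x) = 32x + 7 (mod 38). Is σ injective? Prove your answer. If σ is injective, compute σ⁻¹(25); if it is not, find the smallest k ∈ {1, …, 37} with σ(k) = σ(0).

19

We have gcd(32, 38) = 2 > 1. Taking s = 0 and t = 19: σ(0) = 7 and σ(19) = 32·19 + 7 = 615 ≡ 7 (mod 38).
So σ(0) = σ(19) while 0 ≠ 19, so σ is not injective.
Since σ is not injective, we find the least positive k with σ(k) = σ(0): this means 32k ≡ 0 (mod 38), i.e. 38 ∣ 32k. Since gcd(32, 38) = 2, dividing through by 2 this holds exactly when 19 ∣ 16k, and as gcd(16, 19) = 1, exactly when 19 ∣ k.
The smallest positive such k is 19.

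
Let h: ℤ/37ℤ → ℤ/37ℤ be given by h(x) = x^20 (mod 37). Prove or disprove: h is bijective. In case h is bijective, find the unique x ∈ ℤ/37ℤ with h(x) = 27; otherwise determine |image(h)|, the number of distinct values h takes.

10

h(1) = 1^20 = 1.
h(6): Repeated squaring mod 37: 6^1 ≡ 6, 6^2 ≡ 6² = 36, 6^4 ≡ 36² = 1296 ≡ 1, 6^8 ≡ 1² = 1, 6^16 ≡ 1² = 1. Since 20 = 16 + 4, 6^20 ≡ 1·1: 1·1 = 1. So 6^20 ≡ 1 (mod 37).
So h(1) = h(6) = 1 while 1 ≠ 6, hence h is not injective, hence not bijective.
Since h is not bijective, we determine |image(h)|. Computing x^20 mod 37 for each x (by repeated squaring, reducing mod 37 at every step), the values h(0), h(1), …, h(36) are: 0, 1, 33, 9, 16, 12, 1, 12, 10, 7, 26, 10, 33, 16, 26, 34, 34, 7, 9, 9, 7, 34, 34, 26, 16, 33, 10, 26, 7, 10, 12, 1, 12, 16, 9, 33, 1.
The distinct values are {0, 1, 7, 9, 10, 12, 16, 26, 33, 34}; there are 10 of them.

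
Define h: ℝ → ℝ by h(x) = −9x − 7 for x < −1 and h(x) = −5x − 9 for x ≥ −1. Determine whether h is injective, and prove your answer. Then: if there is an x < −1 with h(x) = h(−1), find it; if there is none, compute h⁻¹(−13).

Both pieces are strictly decreasing (slopes −9 and −5), so each is injective on its own interval.
The left piece maps (−∞, −1) onto (2, ∞); the right piece maps [−1, ∞) onto (−∞, −4].
These images are disjoint, so no value is attained by both pieces. Therefore h is injective.
Because the two images are disjoint, no x < −1 has h(x) = h(−1), so we compute h⁻¹(−13): −13 lies in (−∞, −4], so solve −5x − 9 = −13: x = (−13 + 9)/(−5) = 4/5.

4/5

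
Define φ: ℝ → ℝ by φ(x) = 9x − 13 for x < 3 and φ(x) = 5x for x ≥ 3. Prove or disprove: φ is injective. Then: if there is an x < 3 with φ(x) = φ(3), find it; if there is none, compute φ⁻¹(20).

4

Both pieces are strictly increasing (slopes 9 and 5), so each is injective on its own interval.
The left piece maps (−∞, 3) onto (−∞, 14); the right piece maps [3, ∞) onto [15, ∞).
These images are disjoint, so no value is attained by both pieces. Thus φ is injective.
Because the two images are disjoint, no x < 3 has φ(x) = φ(3), so we compute φ⁻¹(20): 20 lies in [15, ∞), so solve 5x = 20: x = (20 − 0)/5 = 4.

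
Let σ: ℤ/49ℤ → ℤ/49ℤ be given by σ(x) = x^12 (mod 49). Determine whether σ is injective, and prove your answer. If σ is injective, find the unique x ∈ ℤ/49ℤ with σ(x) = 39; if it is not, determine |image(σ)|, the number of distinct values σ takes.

8

σ(3): Repeated squaring mod 49: 3^1 ≡ 3, 3^2 ≡ 3² = 9, 3^4 ≡ 9² = 81 ≡ 32, 3^8 ≡ 32² = 1024 ≡ 44. Since 12 = 8 + 4, 3^12 ≡ 44·32: 44·32 = 1408 ≡ 36. So 3^12 ≡ 36 (mod 49).
σ(5): Repeated squaring mod 49: 5^1 ≡ 5, 5^2 ≡ 5² = 25, 5^4 ≡ 25² = 625 ≡ 37, 5^8 ≡ 37² = 1369 ≡ 46. Since 12 = 8 + 4, 5^12 ≡ 46·37: 46·37 = 1702 ≡ 36. So 5^12 ≡ 36 (mod 49).
So σ(3) = σ(5) = 36 while 3 ≠ 5, hence σ is not injective.
Since σ is not injective, we determine |image(σ)|. Computing x^12 mod 49 for each x (by repeated squaring, reducing mod 49 at every step), the values σ(0), σ(1), …, σ(48) are: 0, 1, 29, 36, 8, 36, 15, 0, 36, 22, 15, 29, 43, 29, 0, 22, 15, 43, 1, 1, 43, 0, 8, 8, 22, 22, 8, 8, 0, 43, 1, 1, 43, 15, 22, 0, 29, 43, 29, 15, 22, 36, 0, 15, 36, 8, 36, 29, 1.
The distinct values are {0, 1, 8, 15, 22, 29, 36, 43}; there are 8 of them.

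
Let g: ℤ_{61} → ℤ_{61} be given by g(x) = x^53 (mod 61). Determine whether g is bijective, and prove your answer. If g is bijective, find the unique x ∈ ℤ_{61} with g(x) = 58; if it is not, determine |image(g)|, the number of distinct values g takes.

9

Since 61 is prime, the nonzero elements of ℤ_{61} form a cyclic group of order 60.
As gcd(53, 60) = 1, raising to the 53rd power is a bijection on this group: if a^53 ≡ b^53 then (ab^{−1})^53 = 1, and the only element of order dividing gcd(53, 60) = 1 is 1, so a = b.
With g(0) = 0 this makes g injective on all of ℤ_{61}, hence bijective (finite equal-size domain and codomain). In particular g is bijective.
Since g is bijective, we find the preimage of 58. The inverse of x ↦ x^53 on (ℤ_{61})^× is x ↦ x^17, because 53·17 = 901 = 15·60 + 1 ≡ 1 (mod 60) and x^{60} = 1 for x ≠ 0 (Fermat). So g⁻¹(58) = 58^17 mod 61.
Repeated squaring mod 61: 58^1 ≡ 58, 58^2 ≡ 58² = 3364 ≡ 9, 58^4 ≡ 9² = 81 ≡ 20, 58^8 ≡ 20² = 400 ≡ 34, 58^16 ≡ 34² = 1156 ≡ 58. Since 17 = 16 + 1, 58^17 ≡ 58·58: 58·58 = 3364 ≡ 9. So 58^17 ≡ 9 (mod 61).
Hence g⁻¹(58) = 9.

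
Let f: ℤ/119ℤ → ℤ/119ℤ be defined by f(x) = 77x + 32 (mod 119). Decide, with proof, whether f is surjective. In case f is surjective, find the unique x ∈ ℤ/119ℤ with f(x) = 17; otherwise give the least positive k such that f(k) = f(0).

Since gcd(77, 119) = 7, we have 77x ≡ 0 (mod 7) for all x, so f(x) ≡ 4 (mod 7).
But 0 ≢ 4 (mod 7), so 0 ∈ ℤ/119ℤ has no preimage. So f is not surjective.
Since f is not surjective, we find the least positive k with f(k) = f(0): this means 77k ≡ 0 (mod 119), i.e. 119 ∣ 77k. Since gcd(77, 119) = 7, dividing through by 7 this holds exactly when 17 ∣ 11k, and as gcd(11, 17) = 1, exactly when 17 ∣ k.
The smallest positive such k is 17.

17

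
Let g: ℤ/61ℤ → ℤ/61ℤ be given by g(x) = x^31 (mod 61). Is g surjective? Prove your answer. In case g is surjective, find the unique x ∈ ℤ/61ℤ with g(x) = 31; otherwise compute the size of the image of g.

30

Since 61 is prime, the nonzero elements of ℤ/61ℤ form a cyclic group of order 60.
As gcd(31, 60) = 1, raising to the 31st power is a bijection on this group: if s^31 ≡ t^31 then (st^{−1})^31 = 1, and the only element of order dividing gcd(31, 60) = 1 is 1, so s = t.
With g(0) = 0 this makes g injective on all of ℤ/61ℤ, hence bijective (finite equal-size domain and codomain). In particular g is surjective.
Since g is surjective, we find the preimage of 31. The inverse of x ↦ x^31 on (ℤ/61ℤ)^× is x ↦ x^31, because 31·31 = 961 = 16·60 + 1 ≡ 1 (mod 60) and x^{60} = 1 for x ≠ 0 (Fermat). So g⁻¹(31) = 31^31 mod 61.
Repeated squaring mod 61: 31^1 ≡ 31, 31^2 ≡ 31² = 961 ≡ 46, 31^4 ≡ 46² = 2116 ≡ 42, 31^8 ≡ 42² = 1764 ≡ 56, 31^16 ≡ 56² = 3136 ≡ 25. Since 31 = 16 + 8 + 4 + 2 + 1, 31^31 ≡ 25·56·42·46·31: 25·56 = 1400 ≡ 58, then 58·42 = 2436 ≡ 57, then 57·46 = 2622 ≡ 60, then 60·31 = 1860 ≡ 30. So 31^31 ≡ 30 (mod 61).
Hence g⁻¹(31) = 30.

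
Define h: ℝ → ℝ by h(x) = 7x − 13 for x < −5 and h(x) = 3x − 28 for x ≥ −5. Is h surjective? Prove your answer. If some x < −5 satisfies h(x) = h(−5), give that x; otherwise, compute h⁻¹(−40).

-4

Both pieces are strictly increasing (slopes 7 and 3), so each is injective on its own interval.
The left piece maps (−∞, −5) onto (−∞, −48); the right piece maps [−5, ∞) onto [−43, ∞).
The union (−∞, −48) ∪ [−43, ∞) omits the interval between −48 and −43; in particular −48 has no preimage. So h is not surjective.
Because the two images are disjoint, no x < −5 has h(x) = h(−5), so we compute h⁻¹(−40): −40 lies in [−43, ∞), so solve 3x − 28 = −40: x = (−40 + 28)/3 = −4.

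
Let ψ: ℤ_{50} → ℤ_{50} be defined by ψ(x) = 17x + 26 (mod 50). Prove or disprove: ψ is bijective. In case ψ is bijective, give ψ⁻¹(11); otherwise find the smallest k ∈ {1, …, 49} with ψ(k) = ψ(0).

5

If ψ(u) = ψ(v), then 17u ≡ 17v (mod 50). Because gcd(17, 50) = 1, we may cancel 17 to get u ≡ v (mod 50).
We now compute 17⁻¹ mod 50 explicitly. Euclid's algorithm: 50 = 2·17 + 16, 17 = 1·16 + 1; back-substituting gives 1 = 3·17 − 1·50, so 17⁻¹ ≡ 3 (mod 50).
Then y ↦ 3(y − 26) is a two-sided inverse to ψ, so every y ∈ ℤ_{50} has a preimage.
Thus ψ is bijective.
Since ψ is bijective, we find ψ⁻¹(11): we need 17x ≡ 11 − 26 ≡ 35 (mod 50). Using 17⁻¹ = 3: x ≡ 3·35 = 105 = 2·50 + 5, so x = 5.
Check: ψ(5) = 17·5 + 26 = 111 = 2·50 + 11 ≡ 11 (mod 50).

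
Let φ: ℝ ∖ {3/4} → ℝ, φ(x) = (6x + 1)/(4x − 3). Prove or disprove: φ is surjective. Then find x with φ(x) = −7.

10/17

If φ(x) = 3/2, cross-multiplying gives 4(6x + 1) = 6(4x − 3), which simplifies to 4 = −18 — false.  So 3/2 has no preimage and φ is not surjective.
Solving φ(x) = −7: cross-multiplying gives 6x + 1 = −7(4x − 3), which rearranges to 34x = 20, so x = 10/17.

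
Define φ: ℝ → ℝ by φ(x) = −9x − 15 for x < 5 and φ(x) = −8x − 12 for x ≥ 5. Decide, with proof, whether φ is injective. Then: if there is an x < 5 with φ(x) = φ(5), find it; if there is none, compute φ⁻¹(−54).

37/9

Both pieces are strictly decreasing (slopes −9 and −8), so each is injective on its own interval.
The left piece maps (−∞, 5) onto (−60, ∞); the right piece maps [5, ∞) onto (−∞, −52].
These images overlap. In particular φ(5) = −52 (right piece), and solving −9x − 15 = −52 on the left piece gives x = 37/9 < 5.
So φ(37/9) = φ(5) with 37/9 ≠ 5, and φ is not injective. This x = 37/9 is the requested value below 5.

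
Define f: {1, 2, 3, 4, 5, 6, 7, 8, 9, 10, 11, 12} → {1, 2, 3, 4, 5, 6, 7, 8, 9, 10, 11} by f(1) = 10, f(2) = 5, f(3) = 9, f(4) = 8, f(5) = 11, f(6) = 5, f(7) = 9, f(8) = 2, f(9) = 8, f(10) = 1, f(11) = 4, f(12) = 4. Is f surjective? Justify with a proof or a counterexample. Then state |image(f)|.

8

No element maps to 3, so f is not surjective.
The image of f is {1, 2, 4, 5, 8, 9, 10, 11}, which has 8 elements.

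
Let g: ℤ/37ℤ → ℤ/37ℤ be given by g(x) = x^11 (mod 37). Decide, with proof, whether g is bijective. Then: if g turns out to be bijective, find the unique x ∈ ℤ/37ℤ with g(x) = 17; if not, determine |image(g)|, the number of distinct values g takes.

18

Since 37 is prime, the nonzero elements of ℤ/37ℤ form a cyclic group of order 36.
As gcd(11, 36) = 1, raising to the 11th power is a bijection on this group: if s^11 ≡ t^11 then (st^{−1})^11 = 1, and the only element of order dividing gcd(11, 36) = 1 is 1, so s = t.
With g(0) = 0 this makes g injective on all of ℤ/37ℤ, hence bijective (finite equal-size domain and codomain). In particular g is bijective.
Since g is bijective, we find the preimage of 17. The inverse of x ↦ x^11 on (ℤ/37ℤ)^× is x ↦ x^23, because 11·23 = 253 = 7·36 + 1 ≡ 1 (mod 36) and x^{36} = 1 for x ≠ 0 (Fermat). So g⁻¹(17) = 17^23 mod 37.
Repeated squaring mod 37: 17^1 ≡ 17, 17^2 ≡ 17² = 289 ≡ 30, 17^4 ≡ 30² = 900 ≡ 12, 17^8 ≡ 12² = 144 ≡ 33, 17^16 ≡ 33² = 1089 ≡ 16. Since 23 = 16 + 4 + 2 + 1, 17^23 ≡ 16·12·30·17: 16·12 = 192 ≡ 7, then 7·30 = 210 ≡ 25, then 25·17 = 425 ≡ 18. So 17^23 ≡ 18 (mod 37).
Hence g⁻¹(17) = 18.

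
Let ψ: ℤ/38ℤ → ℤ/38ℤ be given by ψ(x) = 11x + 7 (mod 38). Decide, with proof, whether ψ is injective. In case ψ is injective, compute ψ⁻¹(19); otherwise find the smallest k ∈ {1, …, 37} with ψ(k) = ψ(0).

Suppose ψ(x_1) = ψ(x_2) in ℤ/38ℤ. Then 11x_1 + 7 ≡ 11x_2 + 7 (mod 38), hence 11(x_1 − x_2) ≡ 0 (mod 38).
Since gcd(11, 38) = 1, 11 is invertible modulo 38, thus x_1 − x_2 ≡ 0 (mod 38), i.e. x_1 = x_2.
Hence ψ is injective.
We now compute 11⁻¹ mod 38 explicitly. Euclid's algorithm: 38 = 3·11 + 5, 11 = 2·5 + 1; back-substituting gives 1 = 7·11 − 2·38, so 11⁻¹ ≡ 7 (mod 38).
Since ψ is injective, we compute ψ⁻¹(19): solve 11x + 7 ≡ 19 (mod 38), i.e. 11x ≡ 12 (mod 38).
Multiplying by 11⁻¹ = 7 gives x ≡ 7·12 = 84 = 2·38 + 8 ≡ 8 (mod 38).
Check: ψ(8) = 11·8 + 7 = 95 = 2·38 + 19 ≡ 19 (mod 38).

8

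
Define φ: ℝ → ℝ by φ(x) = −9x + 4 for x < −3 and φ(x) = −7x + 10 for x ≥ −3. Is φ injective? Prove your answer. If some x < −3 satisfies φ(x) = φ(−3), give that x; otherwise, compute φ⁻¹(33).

-29/9

Both pieces are strictly decreasing (slopes −9 and −7), so each is injective on its own interval.
The left piece maps (−∞, −3) onto (31, ∞); the right piece maps [−3, ∞) onto (−∞, 31].
These images are disjoint, so no value is attained by both pieces. Hence φ is injective.
Because the two images are disjoint, no x < −3 has φ(x) = φ(−3), so we compute φ⁻¹(33): 33 lies in (31, ∞), so solve −9x + 4 = 33: x = (33 − 4)/(−9) = −29/9.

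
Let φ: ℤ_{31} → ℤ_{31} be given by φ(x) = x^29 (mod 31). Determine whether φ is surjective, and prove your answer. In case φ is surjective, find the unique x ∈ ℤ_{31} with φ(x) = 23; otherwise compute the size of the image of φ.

27

Since 31 is prime, the nonzero elements of ℤ_{31} form a cyclic group of order 30.
As gcd(29, 30) = 1, raising to the 29th power is a bijection on this group: if a^29 ≡ b^29 then (ab^{−1})^29 = 1, and the only element of order dividing gcd(29, 30) = 1 is 1, so a = b.
With φ(0) = 0 this makes φ injective on all of ℤ_{31}, hence bijective (finite equal-size domain and codomain). In particular φ is surjective.
Since φ is surjective, we find the preimage of 23. The inverse of x ↦ x^29 on (ℤ_{31})^× is x ↦ x^29, because 29·29 = 841 = 28·30 + 1 ≡ 1 (mod 30) and x^{30} = 1 for x ≠ 0 (Fermat). So φ⁻¹(23) = 23^29 mod 31.
Repeated squaring mod 31: 23^1 ≡ 23, 23^2 ≡ 23² = 529 ≡ 2, 23^4 ≡ 2² = 4, 23^8 ≡ 4² = 16, 23^16 ≡ 16² = 256 ≡ 8. Since 29 = 16 + 8 + 4 + 1, 23^29 ≡ 8·16·4·23: 8·16 = 128 ≡ 4, then 4·4 = 16, then 16·23 = 368 ≡ 27. So 23^29 ≡ 27 (mod 31).
Hence φ⁻¹(23) = 27.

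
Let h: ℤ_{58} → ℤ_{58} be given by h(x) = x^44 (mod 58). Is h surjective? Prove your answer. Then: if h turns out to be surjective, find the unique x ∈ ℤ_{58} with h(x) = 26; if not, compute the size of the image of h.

16

h(3): Repeated squaring mod 58: 3^1 ≡ 3, 3^2 ≡ 3² = 9, 3^4 ≡ 9² = 81 ≡ 23, 3^8 ≡ 23² = 529 ≡ 7, 3^16 ≡ 7² = 49, 3^32 ≡ 49² = 2401 ≡ 23. Since 44 = 32 + 8 + 4, 3^44 ≡ 23·7·23: 23·7 = 161 ≡ 45, then 45·23 = 1035 ≡ 49. So 3^44 ≡ 49 (mod 58).
h(7): Repeated squaring mod 58: 7^1 ≡ 7, 7^2 ≡ 7² = 49, 7^4 ≡ 49² = 2401 ≡ 23, 7^8 ≡ 23² = 529 ≡ 7, 7^16 ≡ 7² = 49, 7^32 ≡ 49² = 2401 ≡ 23. Since 44 = 32 + 8 + 4, 7^44 ≡ 23·7·23: 23·7 = 161 ≡ 45, then 45·23 = 1035 ≡ 49. So 7^44 ≡ 49 (mod 58).
So h(3) = h(7) = 49 while 3 ≠ 7, therefore h is not injective.
A non-injective map from the 58-element set ℤ_{58} to itself takes at most 57 distinct values, so it cannot be surjective. So h is not surjective.
Since h is not surjective, we determine |image(h)|. Computing x^44 mod 58 for each x (by repeated squaring, reducing mod 58 at every step), the values h(0), h(1), …, h(57) are: 0, 1, 54, 49, 16, 25, 36, 49, 52, 23, 16, 53, 30, 53, 36, 7, 24, 1, 24, 45, 52, 23, 20, 7, 54, 45, 20, 25, 30, 29, 30, 25, 20, 45, 54, 7, 20, 23, 52, 45, 24, 1, 24, 7, 36, 53, 30, 53, 16, 23, 52, 49, 36, 25, 16, 49, 54, 1.
The distinct values are {0, 1, 7, 16, 20, 23, 24, 25, 29, 30, 36, 45, 49, 52, 53, 54}; there are 16 of them.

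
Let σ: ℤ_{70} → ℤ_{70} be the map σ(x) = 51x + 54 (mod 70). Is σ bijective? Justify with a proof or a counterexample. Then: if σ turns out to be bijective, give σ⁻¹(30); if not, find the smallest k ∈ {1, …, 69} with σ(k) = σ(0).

If σ(x_1) = σ(x_2), then 51x_1 ≡ 51x_2 (mod 70). Because gcd(51, 70) = 1, we may cancel 51 to get x_1 ≡ x_2 (mod 70).
We now compute 51⁻¹ mod 70 explicitly. Euclid's algorithm: 70 = 1·51 + 19, 51 = 2·19 + 13, 19 = 1·13 + 6, 13 = 2·6 + 1; back-substituting gives 1 = 11·51 − 8·70, so 51⁻¹ ≡ 11 (mod 70).
Then y ↦ 11(y − 54) is a two-sided inverse to σ, so every y ∈ ℤ_{70} has a preimage.
Hence σ is bijective.
Since σ is bijective, we find σ⁻¹(30): we need 51x ≡ 30 − 54 ≡ 46 (mod 70). Using 51⁻¹ = 11: x ≡ 11·46 = 506 = 7·70 + 16, so x = 16.
Check: σ(16) = 51·16 + 54 = 870 = 12·70 + 30 ≡ 30 (mod 70).

16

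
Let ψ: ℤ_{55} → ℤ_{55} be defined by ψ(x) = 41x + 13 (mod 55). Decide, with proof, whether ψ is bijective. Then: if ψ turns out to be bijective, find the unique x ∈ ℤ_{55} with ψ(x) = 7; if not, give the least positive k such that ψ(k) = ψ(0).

24

If ψ(u) = ψ(v), then 41u ≡ 41v (mod 55). Because gcd(41, 55) = 1, we may cancel 41 to get u ≡ v (mod 55).
We now compute 41⁻¹ mod 55 explicitly. Euclid's algorithm: 55 = 1·41 + 14, 41 = 2·14 + 13, 14 = 1·13 + 1; back-substituting gives 1 = 51·41 − 38·55, so 41⁻¹ ≡ 51 (mod 55).
Then y ↦ 51(y − 13) is a two-sided inverse to ψ, so every y ∈ ℤ_{55} has a preimage.
Therefore ψ is bijective.
Since ψ is bijective, we compute ψ⁻¹(7): solve 41x + 13 ≡ 7 (mod 55), i.e. 41x ≡ 49 (mod 55).
Multiplying by 41⁻¹ = 51 gives x ≡ 51·49 = 2499 = 45·55 + 24 ≡ 24 (mod 55).
Check: ψ(24) = 41·24 + 13 = 997 = 18·55 + 7 ≡ 7 (mod 55).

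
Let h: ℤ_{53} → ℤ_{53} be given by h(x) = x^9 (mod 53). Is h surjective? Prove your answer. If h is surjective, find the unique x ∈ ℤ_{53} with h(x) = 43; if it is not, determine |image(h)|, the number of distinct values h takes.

7

Since 53 is prime, the nonzero elements of ℤ_{53} form a cyclic group of order 52.
As gcd(9, 52) = 1, raising to the 9th power is a bijection on this group: if x_1^9 ≡ x_2^9 then (x_1x_2^{−1})^9 = 1, and the only element of order dividing gcd(9, 52) = 1 is 1, so x_1 = x_2.
With h(0) = 0 this makes h injective on all of ℤ_{53}, hence bijective (finite equal-size domain and codomain). In particular h is surjective.
Since h is surjective, we find the preimage of 43. The inverse of x ↦ x^9 on (ℤ_{53})^× is x ↦ x^29, because 9·29 = 261 = 5·52 + 1 ≡ 1 (mod 52) and x^{52} = 1 for x ≠ 0 (Fermat). So h⁻¹(43) = 43^29 mod 53.
Repeated squaring mod 53: 43^1 ≡ 43, 43^2 ≡ 43² = 1849 ≡ 47, 43^4 ≡ 47² = 2209 ≡ 36, 43^8 ≡ 36² = 1296 ≡ 24, 43^16 ≡ 24² = 576 ≡ 46. Since 29 = 16 + 8 + 4 + 1, 43^29 ≡ 46·24·36·43: 46·24 = 1104 ≡ 44, then 44·36 = 1584 ≡ 47, then 47·43 = 2021 ≡ 7. So 43^29 ≡ 7 (mod 53).
Hence h⁻¹(43) = 7.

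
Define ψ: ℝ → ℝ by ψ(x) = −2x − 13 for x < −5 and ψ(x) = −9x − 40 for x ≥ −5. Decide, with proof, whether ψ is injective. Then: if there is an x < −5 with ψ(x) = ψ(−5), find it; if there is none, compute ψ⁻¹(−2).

Both pieces are strictly decreasing (slopes −2 and −9), so each is injective on its own interval.
The left piece maps (−∞, −5) onto (−3, ∞); the right piece maps [−5, ∞) onto (−∞, 5].
These images overlap. In particular ψ(−5) = 5 (right piece), and solving −2x − 13 = 5 on the left piece gives x = −9 < −5.
So ψ(−9) = ψ(−5) with −9 ≠ −5, and ψ is not injective. This x = −9 is the requested value below −5.

-9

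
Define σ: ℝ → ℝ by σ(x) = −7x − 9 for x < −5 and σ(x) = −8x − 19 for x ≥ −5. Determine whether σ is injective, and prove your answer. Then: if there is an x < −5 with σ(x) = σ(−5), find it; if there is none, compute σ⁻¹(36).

-45/7

Both pieces are strictly decreasing (slopes −7 and −8), so each is injective on its own interval.
The left piece maps (−∞, −5) onto (26, ∞); the right piece maps [−5, ∞) onto (−∞, 21].
These images are disjoint, so no value is attained by both pieces. So σ is injective.
Because the two images are disjoint, no x < −5 has σ(x) = σ(−5), so we compute σ⁻¹(36): 36 lies in (26, ∞), so solve −7x − 9 = 36: x = (36 + 9)/(−7) = −45/7.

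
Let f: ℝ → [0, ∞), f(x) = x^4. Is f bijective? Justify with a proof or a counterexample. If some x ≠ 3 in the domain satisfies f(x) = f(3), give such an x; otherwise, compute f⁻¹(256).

f(3) = 81 = (−3)^4 = f(−3) (since 4 is even), with 3 ≠ −3. So f is not injective, hence not bijective.
For the follow-up, such an x exists: taking x = −3 ∈ ℝ gives f(−3) = 81 = f(3) with −3 ≠ 3.

-3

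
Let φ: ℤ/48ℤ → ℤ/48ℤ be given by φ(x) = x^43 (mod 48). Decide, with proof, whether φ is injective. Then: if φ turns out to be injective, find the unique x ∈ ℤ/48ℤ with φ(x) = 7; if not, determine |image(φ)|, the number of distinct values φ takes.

27

φ(0) = 0^43 = 0.
φ(6): Repeated squaring mod 48: 6^1 ≡ 6, 6^2 ≡ 6² = 36, 6^4 ≡ 36² = 1296 ≡ 0, 6^8 ≡ 0² = 0, 6^16 ≡ 0² = 0, 6^32 ≡ 0² = 0. Since 43 = 32 + 8 + 2 + 1, 6^43 ≡ 0·0·36·6: 0·0 = 0, then 0·36 = 0, then 0·6 = 0. So 6^43 ≡ 0 (mod 48).
So φ(0) = φ(6) = 0 while 0 ≠ 6, hence φ is not injective.
Since φ is not injective, we determine |image(φ)|. Computing x^43 mod 48 for each x (by repeated squaring, reducing mod 48 at every step), the values φ(0), φ(1), …, φ(47) are: 0, 1, 32, 27, 16, 29, 0, 7, 32, 9, 16, 35, 0, 37, 32, 15, 16, 17, 0, 43, 32, 45, 16, 23, 0, 25, 32, 3, 16, 5, 0, 31, 32, 33, 16, 11, 0, 13, 32, 39, 16, 41, 0, 19, 32, 21, 16, 47.
The distinct values are {0, 1, 3, 5, 7, 9, 11, 13, 15, 16, 17, 19, 21, 23, 25, 27, 29, 31, 32, 33, 35, 37, 39, 41, 43, 45, 47}; there are 27 of them.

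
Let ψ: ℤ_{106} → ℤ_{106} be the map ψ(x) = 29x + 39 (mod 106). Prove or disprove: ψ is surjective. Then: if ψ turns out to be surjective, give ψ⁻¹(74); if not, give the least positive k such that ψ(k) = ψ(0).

67

Since gcd(29, 106) = 1, 29 is invertible modulo 106. Euclid's algorithm: 106 = 3·29 + 19, 29 = 1·19 + 10, 19 = 1·10 + 9, 10 = 1·9 + 1; back-substituting gives 1 = 11·29 − 3·106, so 29⁻¹ ≡ 11 (mod 106).
Then y ↦ 11(y − 39) is a two-sided inverse to ψ, so every y ∈ ℤ_{106} has a preimage.
Thus ψ is surjective.
Since ψ is surjective, we find ψ⁻¹(74): we need 29x ≡ 74 − 39 ≡ 35 (mod 106). Using 29⁻¹ = 11: x ≡ 11·35 = 385 = 3·106 + 67, so x = 67.
Check: ψ(67) = 29·67 + 39 = 1982 = 18·106 + 74 ≡ 74 (mod 106).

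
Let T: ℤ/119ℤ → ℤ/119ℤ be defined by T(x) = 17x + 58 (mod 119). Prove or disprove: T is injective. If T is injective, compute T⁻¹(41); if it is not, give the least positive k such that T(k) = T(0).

7

We have gcd(17, 119) = 17 > 1. Taking s = 0 and t = 7: T(0) = 58 and T(7) = 17·7 + 58 = 177 ≡ 58 (mod 119).
So T(0) = T(7) while 0 ≠ 7, thus T is not injective.
Since T is not injective, we find the least positive k with T(k) = T(0): this means 17k ≡ 0 (mod 119), i.e. 119 ∣ 17k. Since gcd(17, 119) = 17, dividing through by 17 this holds exactly when 7 ∣ k.
The smallest positive such k is 7.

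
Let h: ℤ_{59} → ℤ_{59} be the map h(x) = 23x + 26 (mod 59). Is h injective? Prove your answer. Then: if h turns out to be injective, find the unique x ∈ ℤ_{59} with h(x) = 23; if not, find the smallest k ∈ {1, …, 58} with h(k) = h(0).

5

If h(u) = h(v), then 23u ≡ 23v (mod 59). Because gcd(23, 59) = 1, we may cancel 23 to get u ≡ v (mod 59).
Therefore h is injective.
We now compute 23⁻¹ mod 59 explicitly. Euclid's algorithm: 59 = 2·23 + 13, 23 = 1·13 + 10, 13 = 1·10 + 3, 10 = 3·3 + 1; back-substituting gives 1 = 18·23 − 7·59, so 23⁻¹ ≡ 18 (mod 59).
Since h is injective, we find h⁻¹(23): we need 23x ≡ 23 − 26 ≡ 56 (mod 59). Using 23⁻¹ = 18: x ≡ 18·56 = 1008 = 17·59 + 5, so x = 5.
Check: h(5) = 23·5 + 26 = 141 = 2·59 + 23 ≡ 23 (mod 59).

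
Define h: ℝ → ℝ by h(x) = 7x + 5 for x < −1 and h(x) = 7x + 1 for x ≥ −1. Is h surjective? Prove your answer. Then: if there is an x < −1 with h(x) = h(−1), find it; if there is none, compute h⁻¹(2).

-11/7

Both pieces are strictly increasing (slopes 7 and 7), so each is injective on its own interval.
The left piece maps (−∞, −1) onto (−∞, −2); the right piece maps [−1, ∞) onto [−6, ∞).
The union (−∞, −2) ∪ [−6, ∞) covers ℝ, so h is surjective.
For the follow-up: the images overlap, so an x < −1 with h(x) = h(−1) exists. h(−1) = −6; solving 7x + 5 = −6 for x < −1 gives x = (−6 − 5)/7 = −11/7.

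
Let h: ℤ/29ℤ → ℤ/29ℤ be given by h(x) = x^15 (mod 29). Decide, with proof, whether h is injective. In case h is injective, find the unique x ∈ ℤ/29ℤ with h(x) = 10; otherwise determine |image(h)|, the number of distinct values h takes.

Since 29 is prime, the nonzero elements of ℤ/29ℤ form a cyclic group of order 28.
As gcd(15, 28) = 1, raising to the 15th power is a bijection on this group: if s^15 ≡ t^15 then (st^{−1})^15 = 1, and the only element of order dividing gcd(15, 28) = 1 is 1, so s = t.
With h(0) = 0 this makes h injective on all of ℤ/29ℤ, hence bijective (finite equal-size domain and codomain). In particular h is injective.
Since h is injective, we find the preimage of 10. The inverse of x ↦ x^15 on (ℤ/29ℤ)^× is x ↦ x^15, because 15·15 = 225 = 8·28 + 1 ≡ 1 (mod 28) and x^{28} = 1 for x ≠ 0 (Fermat). So h⁻¹(10) = 10^15 mod 29.
Repeated squaring mod 29: 10^1 ≡ 10, 10^2 ≡ 10² = 100 ≡ 13, 10^4 ≡ 13² = 169 ≡ 24, 10^8 ≡ 24² = 576 ≡ 25. Since 15 = 8 + 4 + 2 + 1, 10^15 ≡ 25·24·13·10: 25·24 = 600 ≡ 20, then 20·13 = 260 ≡ 28, then 28·10 = 280 ≡ 19. So 10^15 ≡ 19 (mod 29).
Hence h⁻¹(10) = 19.

19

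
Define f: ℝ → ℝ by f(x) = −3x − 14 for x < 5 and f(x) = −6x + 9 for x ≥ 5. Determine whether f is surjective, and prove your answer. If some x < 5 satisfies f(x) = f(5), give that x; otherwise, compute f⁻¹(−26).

7/3

Both pieces are strictly decreasing (slopes −3 and −6), so each is injective on its own interval.
The left piece maps (−∞, 5) onto (−29, ∞); the right piece maps [5, ∞) onto (−∞, −21].
The union (−29, ∞) ∪ (−∞, −21] covers ℝ, so f is surjective.
For the follow-up: the images overlap, so an x < 5 with f(x) = f(5) exists. f(5) = −21; solving −3x − 14 = −21 for x < 5 gives x = (−21 + 14)/(−3) = 7/3.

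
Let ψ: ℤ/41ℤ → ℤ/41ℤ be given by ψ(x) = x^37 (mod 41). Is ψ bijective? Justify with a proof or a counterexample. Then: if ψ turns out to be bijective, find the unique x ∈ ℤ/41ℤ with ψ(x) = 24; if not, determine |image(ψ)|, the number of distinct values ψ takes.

Since 41 is prime, the nonzero elements of ℤ/41ℤ form a cyclic group of order 40.
As gcd(37, 40) = 1, raising to the 37th power is a bijection on this group: if x_1^37 ≡ x_2^37 then (x_1x_2^{−1})^37 = 1, and the only element of order dividing gcd(37, 40) = 1 is 1, so x_1 = x_2.
With ψ(0) = 0 this makes ψ injective on all of ℤ/41ℤ, hence bijective (finite equal-size domain and codomain). In particular ψ is bijective.
Since ψ is bijective, we find the preimage of 24. The inverse of x ↦ x^37 on (ℤ/41ℤ)^× is x ↦ x^13, because 37·13 = 481 = 12·40 + 1 ≡ 1 (mod 40) and x^{40} = 1 for x ≠ 0 (Fermat). So ψ⁻¹(24) = 24^13 mod 41.
Repeated squaring mod 41: 24^1 ≡ 24, 24^2 ≡ 24² = 576 ≡ 2, 24^4 ≡ 2² = 4, 24^8 ≡ 4² = 16. Since 13 = 8 + 4 + 1, 24^13 ≡ 16·4·24: 16·4 = 64 ≡ 23, then 23·24 = 552 ≡ 19. So 24^13 ≡ 19 (mod 41).
Hence ψ⁻¹(24) = 19.

19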